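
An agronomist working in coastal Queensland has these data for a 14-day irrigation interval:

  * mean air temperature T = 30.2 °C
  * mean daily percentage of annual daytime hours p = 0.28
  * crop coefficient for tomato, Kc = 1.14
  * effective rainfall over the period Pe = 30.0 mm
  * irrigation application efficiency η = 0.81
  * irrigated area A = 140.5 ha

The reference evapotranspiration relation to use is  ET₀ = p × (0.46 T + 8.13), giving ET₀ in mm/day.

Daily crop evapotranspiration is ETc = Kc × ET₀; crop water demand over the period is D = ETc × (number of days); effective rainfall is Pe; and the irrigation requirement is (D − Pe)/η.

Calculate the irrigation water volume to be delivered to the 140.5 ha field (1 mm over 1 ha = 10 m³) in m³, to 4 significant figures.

ET₀ = 0.28 × (0.46 × 30.2 + 8.13) = 0.28 × 22.022 = 6.1662 mm/d
ETc = Kc × ET₀ = 1.14 × 6.1662 = 7.0295 mm/d
Crop demand D = ETc × 14 d = 7.0295 × 14 = 98.413 mm
D − Pe = 98.413 − 30.0 = 68.413 mm
Gross irrigation = 68.413 / 0.81 = 84.460 mm
Volume = 84.460 mm × 140.5 ha × 10 = 118666.3 m³

118700 m³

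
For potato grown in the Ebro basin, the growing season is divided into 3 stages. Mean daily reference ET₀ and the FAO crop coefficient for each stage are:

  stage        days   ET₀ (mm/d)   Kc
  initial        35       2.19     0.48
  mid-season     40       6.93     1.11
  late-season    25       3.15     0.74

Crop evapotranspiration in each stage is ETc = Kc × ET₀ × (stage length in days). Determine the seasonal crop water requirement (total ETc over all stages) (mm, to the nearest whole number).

initial: 0.48 × 2.19 × 35 = 36.79 mm
mid-season: 1.11 × 6.93 × 40 = 307.69 mm
late-season: 0.74 × 3.15 × 25 = 58.28 mm
Seasonal total = 402.76 mm

403 mm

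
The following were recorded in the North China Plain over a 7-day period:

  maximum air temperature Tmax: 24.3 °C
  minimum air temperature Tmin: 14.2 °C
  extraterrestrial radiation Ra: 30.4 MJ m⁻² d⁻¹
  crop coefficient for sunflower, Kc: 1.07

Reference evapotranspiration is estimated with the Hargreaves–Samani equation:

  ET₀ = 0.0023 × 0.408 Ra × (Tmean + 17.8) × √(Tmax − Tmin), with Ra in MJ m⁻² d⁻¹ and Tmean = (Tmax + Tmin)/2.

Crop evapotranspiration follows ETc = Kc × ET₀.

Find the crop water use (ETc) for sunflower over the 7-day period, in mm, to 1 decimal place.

25.2 mm

Tmean = (24.3 + 14.2)/2 = 19.25 °C
0.408 Ra = 0.408 × 30.4 = 12.4032 mm/d equivalent
ET₀ = 0.0023 × 12.4032 × (19.25 + 17.8) × √10.1 = 0.0023 × 12.4032 × 37.05 × 3.1780 = 3.3590 mm/d
ETc = Kc × ET₀ = 1.07 × 3.3590 = 3.5941 mm/d
Over 7 days: 3.5941 × 7 = 25.159 mm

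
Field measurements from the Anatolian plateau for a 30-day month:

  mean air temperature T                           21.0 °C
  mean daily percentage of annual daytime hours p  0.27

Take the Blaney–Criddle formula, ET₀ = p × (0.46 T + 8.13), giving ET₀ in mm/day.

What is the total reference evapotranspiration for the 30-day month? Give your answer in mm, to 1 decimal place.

144.1 mm

ET₀ = 0.27 × (0.46 × 21.0 + 8.13) = 0.27 × 17.790 = 4.8033 mm/d
Monthly total = 4.8033 × 30 = 144.099 mm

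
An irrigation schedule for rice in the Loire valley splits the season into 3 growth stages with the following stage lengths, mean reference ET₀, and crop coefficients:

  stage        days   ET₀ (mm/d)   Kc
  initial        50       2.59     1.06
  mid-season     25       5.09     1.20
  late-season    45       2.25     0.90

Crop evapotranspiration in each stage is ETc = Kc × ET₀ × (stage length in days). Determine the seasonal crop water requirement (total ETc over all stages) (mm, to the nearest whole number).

initial: 1.06 × 2.59 × 50 = 137.27 mm
mid-season: 1.20 × 5.09 × 25 = 152.70 mm
late-season: 0.90 × 2.25 × 45 = 91.13 mm
Seasonal total = 381.10 mm

381 mm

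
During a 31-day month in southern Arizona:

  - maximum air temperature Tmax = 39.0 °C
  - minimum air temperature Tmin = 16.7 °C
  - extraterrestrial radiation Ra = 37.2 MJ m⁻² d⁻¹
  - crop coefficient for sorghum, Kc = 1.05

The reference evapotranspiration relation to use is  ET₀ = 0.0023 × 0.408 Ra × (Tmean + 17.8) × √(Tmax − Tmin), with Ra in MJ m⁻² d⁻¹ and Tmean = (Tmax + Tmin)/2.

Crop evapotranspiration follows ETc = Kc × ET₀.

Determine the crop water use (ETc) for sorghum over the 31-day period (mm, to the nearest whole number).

Tmean = (39.0 + 16.7)/2 = 27.85 °C
0.408 Ra = 0.408 × 37.2 = 15.1776 mm/d equivalent
ET₀ = 0.0023 × 15.1776 × (27.85 + 17.8) × √22.3 = 0.0023 × 15.1776 × 45.65 × 4.7223 = 7.5253 mm/d
ETc = Kc × ET₀ = 1.05 × 7.5253 = 7.9016 mm/d
Over 31 days: 7.9016 × 31 = 244.950 mm

245 mm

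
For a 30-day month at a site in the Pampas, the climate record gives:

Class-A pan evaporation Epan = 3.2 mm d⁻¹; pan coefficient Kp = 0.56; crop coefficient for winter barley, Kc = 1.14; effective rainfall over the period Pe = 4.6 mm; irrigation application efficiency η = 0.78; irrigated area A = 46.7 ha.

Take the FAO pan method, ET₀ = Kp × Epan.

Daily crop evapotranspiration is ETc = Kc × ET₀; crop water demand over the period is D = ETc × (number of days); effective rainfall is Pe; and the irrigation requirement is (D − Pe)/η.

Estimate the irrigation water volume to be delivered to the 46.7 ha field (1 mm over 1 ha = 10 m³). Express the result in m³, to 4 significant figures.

33940 m³

ET₀ = 0.56 × 3.2 = 1.7920 mm/d
ETc = Kc × ET₀ = 1.14 × 1.7920 = 2.0429 mm/d
Crop demand D = ETc × 30 d = 2.0429 × 30 = 61.287 mm
D − Pe = 61.287 − 4.6 = 56.687 mm
Gross irrigation = 56.687 / 0.78 = 72.676 mm
Volume = 72.676 mm × 46.7 ha × 10 = 33939.7 m³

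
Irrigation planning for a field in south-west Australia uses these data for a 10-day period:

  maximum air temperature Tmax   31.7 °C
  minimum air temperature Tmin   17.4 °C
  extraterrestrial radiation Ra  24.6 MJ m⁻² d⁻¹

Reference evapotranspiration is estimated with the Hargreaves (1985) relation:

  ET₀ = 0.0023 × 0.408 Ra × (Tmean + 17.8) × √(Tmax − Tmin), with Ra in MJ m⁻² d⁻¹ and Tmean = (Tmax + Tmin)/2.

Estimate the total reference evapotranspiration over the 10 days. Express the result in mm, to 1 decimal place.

Tmean = (31.7 + 17.4)/2 = 24.55 °C
0.408 Ra = 0.408 × 24.6 = 10.0368 mm/d equivalent
ET₀ = 0.0023 × 10.0368 × (24.55 + 17.8) × √14.3 = 0.0023 × 10.0368 × 42.35 × 3.7815 = 3.6969 mm/d
Over 10 days: 3.6969 × 10 = 36.969 mm

37.0 mm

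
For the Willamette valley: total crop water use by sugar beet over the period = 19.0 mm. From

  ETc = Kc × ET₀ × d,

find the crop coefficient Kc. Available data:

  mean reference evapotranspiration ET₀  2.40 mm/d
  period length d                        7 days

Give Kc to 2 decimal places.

1.13

ETc = Kc × ET₀ × d  ⇒  Kc = ETc / (ET₀ × d)
Kc = 19.0 / (2.40 × 7) = 19.0 / 16.80 = 1.1310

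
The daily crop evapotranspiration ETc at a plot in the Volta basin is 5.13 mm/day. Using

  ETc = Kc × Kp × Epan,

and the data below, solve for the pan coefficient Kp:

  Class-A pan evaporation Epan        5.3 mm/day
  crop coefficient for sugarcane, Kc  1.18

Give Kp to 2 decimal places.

ETc = Kc × Kp × Epan  ⇒  Kp = ETc / (Kc × Epan)
Kp = 5.13 / (1.18 × 5.3) = 5.13 / 6.254 = 0.8203

0.82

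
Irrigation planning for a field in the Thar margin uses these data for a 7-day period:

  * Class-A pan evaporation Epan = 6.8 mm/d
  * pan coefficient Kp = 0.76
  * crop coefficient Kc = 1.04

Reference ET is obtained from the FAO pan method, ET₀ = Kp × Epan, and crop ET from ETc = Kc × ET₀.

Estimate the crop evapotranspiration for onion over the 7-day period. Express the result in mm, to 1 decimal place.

ET₀ = 0.76 × 6.8 = 5.1680 mm/d
ETc = Kc × ET₀ = 1.04 × 5.1680 = 5.3747 mm/d
Over 7 days: 5.3747 × 7 = 37.623 mm

37.6 mm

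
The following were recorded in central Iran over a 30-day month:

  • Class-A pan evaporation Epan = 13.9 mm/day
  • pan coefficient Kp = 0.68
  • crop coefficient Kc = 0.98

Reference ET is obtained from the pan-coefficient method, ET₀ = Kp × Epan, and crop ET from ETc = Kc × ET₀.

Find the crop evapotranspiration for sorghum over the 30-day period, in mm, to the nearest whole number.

278 mm

ET₀ = 0.68 × 13.9 = 9.4520 mm/d
ETc = Kc × ET₀ = 0.98 × 9.4520 = 9.2630 mm/d
Over 30 days: 9.2630 × 30 = 277.890 mm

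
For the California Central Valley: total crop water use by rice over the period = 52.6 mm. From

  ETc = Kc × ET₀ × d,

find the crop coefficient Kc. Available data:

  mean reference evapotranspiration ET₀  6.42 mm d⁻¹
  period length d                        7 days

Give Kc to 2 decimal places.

1.17

ETc = Kc × ET₀ × d  ⇒  Kc = ETc / (ET₀ × d)
Kc = 52.6 / (6.42 × 7) = 52.6 / 44.94 = 1.1704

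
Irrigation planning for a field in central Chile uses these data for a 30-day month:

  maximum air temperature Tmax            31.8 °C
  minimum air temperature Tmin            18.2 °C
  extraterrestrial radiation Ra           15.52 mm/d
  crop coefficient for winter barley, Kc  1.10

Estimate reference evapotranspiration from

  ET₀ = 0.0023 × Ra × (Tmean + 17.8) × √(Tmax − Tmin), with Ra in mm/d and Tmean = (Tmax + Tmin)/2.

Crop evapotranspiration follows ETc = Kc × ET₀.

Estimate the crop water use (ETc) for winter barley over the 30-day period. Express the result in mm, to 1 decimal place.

Tmean = (31.8 + 18.2)/2 = 25.00 °C
ET₀ = 0.0023 × 15.52 × (25.00 + 17.8) × √13.6 = 0.0023 × 15.52 × 42.80 × 3.6878 = 5.6342 mm/d
ETc = Kc × ET₀ = 1.10 × 5.6342 = 6.1976 mm/d
Over 30 days: 6.1976 × 30 = 185.928 mm

185.9 mm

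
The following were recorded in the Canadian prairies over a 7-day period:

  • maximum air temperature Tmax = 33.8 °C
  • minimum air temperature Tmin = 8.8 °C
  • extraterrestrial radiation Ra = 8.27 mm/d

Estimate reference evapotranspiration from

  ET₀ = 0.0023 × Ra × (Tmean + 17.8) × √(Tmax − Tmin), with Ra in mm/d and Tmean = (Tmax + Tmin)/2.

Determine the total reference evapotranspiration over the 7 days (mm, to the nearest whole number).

26 mm

Tmean = (33.8 + 8.8)/2 = 21.30 °C
ET₀ = 0.0023 × 8.27 × (21.30 + 17.8) × √25.0 = 0.0023 × 8.27 × 39.10 × 5.0000 = 3.7186 mm/d
Over 7 days: 3.7186 × 7 = 26.030 mm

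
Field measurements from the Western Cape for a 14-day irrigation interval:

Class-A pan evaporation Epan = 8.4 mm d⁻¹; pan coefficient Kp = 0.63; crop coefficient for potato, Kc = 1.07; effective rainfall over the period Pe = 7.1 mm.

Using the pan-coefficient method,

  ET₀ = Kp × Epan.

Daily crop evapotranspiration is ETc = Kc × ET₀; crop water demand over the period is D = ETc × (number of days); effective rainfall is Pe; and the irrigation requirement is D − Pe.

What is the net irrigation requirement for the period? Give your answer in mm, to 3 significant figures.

72.2 mm

ET₀ = 0.63 × 8.4 = 5.2920 mm/d
ETc = Kc × ET₀ = 1.07 × 5.2920 = 5.6624 mm/d
Crop demand D = ETc × 14 d = 5.6624 × 14 = 79.274 mm
D − Pe = 79.274 − 7.1 = 72.174 mm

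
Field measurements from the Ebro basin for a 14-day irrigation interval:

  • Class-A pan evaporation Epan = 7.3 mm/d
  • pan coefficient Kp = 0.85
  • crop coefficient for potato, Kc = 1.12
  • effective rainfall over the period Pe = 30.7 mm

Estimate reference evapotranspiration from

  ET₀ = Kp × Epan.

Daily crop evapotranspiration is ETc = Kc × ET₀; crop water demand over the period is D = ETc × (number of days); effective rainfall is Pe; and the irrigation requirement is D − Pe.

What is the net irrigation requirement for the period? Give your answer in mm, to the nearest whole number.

ET₀ = 0.85 × 7.3 = 6.2050 mm/d
ETc = Kc × ET₀ = 1.12 × 6.2050 = 6.9496 mm/d
Crop demand D = ETc × 14 d = 6.9496 × 14 = 97.294 mm
D − Pe = 97.294 − 30.7 = 66.594 mm

67 mm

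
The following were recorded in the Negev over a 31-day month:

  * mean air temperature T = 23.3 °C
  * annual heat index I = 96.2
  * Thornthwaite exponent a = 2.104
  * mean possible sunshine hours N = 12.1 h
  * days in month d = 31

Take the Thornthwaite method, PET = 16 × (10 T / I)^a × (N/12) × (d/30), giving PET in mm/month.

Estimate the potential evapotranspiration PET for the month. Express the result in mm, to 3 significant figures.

107 mm

10T/I = 10 × 23.3 / 96.2 = 2.4220
(10T/I)^a = 2.4220^2.104 = 6.4314
Uncorrected PET = 16 × 6.4314 = 102.902 mm
Correction = (N/12)(d/30) = (12.1/12)(31/30) = 1.0419
PET = 102.902 × 1.0419 = 107.214 mm/month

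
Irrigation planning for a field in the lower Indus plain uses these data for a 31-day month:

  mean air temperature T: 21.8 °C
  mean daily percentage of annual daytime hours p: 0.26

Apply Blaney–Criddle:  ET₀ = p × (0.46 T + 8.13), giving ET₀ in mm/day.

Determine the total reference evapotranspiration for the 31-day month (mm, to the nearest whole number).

ET₀ = 0.26 × (0.46 × 21.8 + 8.13) = 0.26 × 18.158 = 4.7211 mm/d
Monthly total = 4.7211 × 31 = 146.354 mm

146 mm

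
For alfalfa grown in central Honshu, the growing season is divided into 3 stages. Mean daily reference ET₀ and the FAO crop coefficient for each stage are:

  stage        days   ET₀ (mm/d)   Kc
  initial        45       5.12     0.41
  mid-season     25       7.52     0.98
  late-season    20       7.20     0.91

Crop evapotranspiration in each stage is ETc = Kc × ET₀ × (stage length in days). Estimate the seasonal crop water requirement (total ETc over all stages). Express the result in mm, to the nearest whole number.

initial: 0.41 × 5.12 × 45 = 94.46 mm
mid-season: 0.98 × 7.52 × 25 = 184.24 mm
late-season: 0.91 × 7.20 × 20 = 131.04 mm
Seasonal total = 409.74 mm

410 mm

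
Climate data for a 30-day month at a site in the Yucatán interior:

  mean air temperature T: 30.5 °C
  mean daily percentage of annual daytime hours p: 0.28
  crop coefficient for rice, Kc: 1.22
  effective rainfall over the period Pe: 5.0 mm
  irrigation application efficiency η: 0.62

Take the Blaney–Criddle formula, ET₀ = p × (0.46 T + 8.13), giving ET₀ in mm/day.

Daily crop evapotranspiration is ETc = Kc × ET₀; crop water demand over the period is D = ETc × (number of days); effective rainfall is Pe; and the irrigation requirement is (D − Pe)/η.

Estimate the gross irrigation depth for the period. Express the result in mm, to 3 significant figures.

ET₀ = 0.28 × (0.46 × 30.5 + 8.13) = 0.28 × 22.160 = 6.2048 mm/d
ETc = Kc × ET₀ = 1.22 × 6.2048 = 7.5699 mm/d
Crop demand D = ETc × 30 d = 7.5699 × 30 = 227.097 mm
D − Pe = 227.097 − 5.0 = 222.097 mm
Gross irrigation = 222.097 / 0.62 = 358.221 mm

358 mm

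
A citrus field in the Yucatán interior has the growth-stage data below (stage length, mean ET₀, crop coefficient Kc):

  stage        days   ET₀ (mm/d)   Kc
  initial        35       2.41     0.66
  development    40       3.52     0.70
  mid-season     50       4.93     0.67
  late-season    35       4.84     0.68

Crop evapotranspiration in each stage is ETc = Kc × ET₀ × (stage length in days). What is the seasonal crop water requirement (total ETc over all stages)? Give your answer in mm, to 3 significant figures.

initial: 0.66 × 2.41 × 35 = 55.67 mm
development: 0.70 × 3.52 × 40 = 98.56 mm
mid-season: 0.67 × 4.93 × 50 = 165.16 mm
late-season: 0.68 × 4.84 × 35 = 115.19 mm
Seasonal total = 434.58 mm

435 mm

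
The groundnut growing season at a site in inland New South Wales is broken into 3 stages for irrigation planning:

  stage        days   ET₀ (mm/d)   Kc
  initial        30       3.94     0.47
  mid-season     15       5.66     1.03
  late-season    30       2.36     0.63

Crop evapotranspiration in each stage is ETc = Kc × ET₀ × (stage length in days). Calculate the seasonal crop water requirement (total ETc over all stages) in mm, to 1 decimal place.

initial: 0.47 × 3.94 × 30 = 55.55 mm
mid-season: 1.03 × 5.66 × 15 = 87.45 mm
late-season: 0.63 × 2.36 × 30 = 44.60 mm
Seasonal total = 187.60 mm

187.6 mm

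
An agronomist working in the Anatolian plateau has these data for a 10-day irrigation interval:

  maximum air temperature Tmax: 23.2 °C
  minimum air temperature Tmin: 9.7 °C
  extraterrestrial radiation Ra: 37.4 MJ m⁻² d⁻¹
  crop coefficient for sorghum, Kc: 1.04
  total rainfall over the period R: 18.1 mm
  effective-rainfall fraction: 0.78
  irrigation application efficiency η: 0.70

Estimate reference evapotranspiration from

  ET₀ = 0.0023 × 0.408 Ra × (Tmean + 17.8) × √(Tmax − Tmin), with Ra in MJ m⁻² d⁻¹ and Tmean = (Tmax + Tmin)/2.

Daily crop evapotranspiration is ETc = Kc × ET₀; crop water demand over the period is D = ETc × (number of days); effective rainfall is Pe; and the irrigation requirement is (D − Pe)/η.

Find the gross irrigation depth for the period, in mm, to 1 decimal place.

45.4 mm

Tmean = (23.2 + 9.7)/2 = 16.45 °C
0.408 Ra = 0.408 × 37.4 = 15.2592 mm/d equivalent
ET₀ = 0.0023 × 15.2592 × (16.45 + 17.8) × √13.5 = 0.0023 × 15.2592 × 34.25 × 3.6742 = 4.4165 mm/d
ETc = Kc × ET₀ = 1.04 × 4.4165 = 4.5932 mm/d
Crop demand D = ETc × 10 d = 4.5932 × 10 = 45.932 mm
Pe = 0.78 × 18.1 = 14.118 mm
D − Pe = 45.932 − 14.118 = 31.814 mm
Gross irrigation = 31.814 / 0.70 = 45.449 mm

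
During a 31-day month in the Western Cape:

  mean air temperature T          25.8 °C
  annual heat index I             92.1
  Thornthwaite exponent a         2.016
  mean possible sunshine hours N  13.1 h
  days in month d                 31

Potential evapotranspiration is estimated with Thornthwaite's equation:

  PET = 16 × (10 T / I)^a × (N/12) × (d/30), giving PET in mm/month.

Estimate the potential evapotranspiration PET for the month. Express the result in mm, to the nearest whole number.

144 mm

10T/I = 10 × 25.8 / 92.1 = 2.8013
(10T/I)^a = 2.8013^2.016 = 7.9777
Uncorrected PET = 16 × 7.9777 = 127.643 mm
Correction = (N/12)(d/30) = (13.1/12)(31/30) = 1.1281
PET = 127.643 × 1.1281 = 143.994 mm/month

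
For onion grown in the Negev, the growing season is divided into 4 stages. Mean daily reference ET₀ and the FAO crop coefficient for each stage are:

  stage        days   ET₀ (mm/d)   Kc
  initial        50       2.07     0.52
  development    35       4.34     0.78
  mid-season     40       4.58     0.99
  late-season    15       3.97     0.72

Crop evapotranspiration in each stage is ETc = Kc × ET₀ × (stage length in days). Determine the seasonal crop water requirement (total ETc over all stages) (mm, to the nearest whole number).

initial: 0.52 × 2.07 × 50 = 53.82 mm
development: 0.78 × 4.34 × 35 = 118.48 mm
mid-season: 0.99 × 4.58 × 40 = 181.37 mm
late-season: 0.72 × 3.97 × 15 = 42.88 mm
Seasonal total = 396.55 mm

397 mm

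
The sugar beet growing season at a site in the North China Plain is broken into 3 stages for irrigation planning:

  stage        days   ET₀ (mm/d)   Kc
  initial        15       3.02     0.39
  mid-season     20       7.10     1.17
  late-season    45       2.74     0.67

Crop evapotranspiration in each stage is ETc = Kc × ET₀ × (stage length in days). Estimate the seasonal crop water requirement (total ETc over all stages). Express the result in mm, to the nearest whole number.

266 mm

initial: 0.39 × 3.02 × 15 = 17.67 mm
mid-season: 1.17 × 7.10 × 20 = 166.14 mm
late-season: 0.67 × 2.74 × 45 = 82.61 mm
Seasonal total = 266.42 mm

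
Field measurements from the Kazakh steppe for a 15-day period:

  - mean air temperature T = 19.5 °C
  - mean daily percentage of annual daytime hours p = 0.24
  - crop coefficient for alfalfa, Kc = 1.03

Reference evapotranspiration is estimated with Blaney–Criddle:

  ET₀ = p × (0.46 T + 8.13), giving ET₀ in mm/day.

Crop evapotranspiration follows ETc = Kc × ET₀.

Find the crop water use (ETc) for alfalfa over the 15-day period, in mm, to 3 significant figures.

63.4 mm

ET₀ = 0.24 × (0.46 × 19.5 + 8.13) = 0.24 × 17.100 = 4.1040 mm/d
ETc = Kc × ET₀ = 1.03 × 4.1040 = 4.2271 mm/d
Over 15 days: 4.2271 × 15 = 63.407 mm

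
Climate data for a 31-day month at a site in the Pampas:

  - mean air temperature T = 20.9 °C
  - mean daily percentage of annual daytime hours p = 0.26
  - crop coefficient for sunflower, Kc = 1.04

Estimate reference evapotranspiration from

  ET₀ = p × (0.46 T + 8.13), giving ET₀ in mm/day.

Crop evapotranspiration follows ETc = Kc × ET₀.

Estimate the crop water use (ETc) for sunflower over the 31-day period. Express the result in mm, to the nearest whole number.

149 mm

ET₀ = 0.26 × (0.46 × 20.9 + 8.13) = 0.26 × 17.744 = 4.6134 mm/d
ETc = Kc × ET₀ = 1.04 × 4.6134 = 4.7979 mm/d
Over 31 days: 4.7979 × 31 = 148.735 mm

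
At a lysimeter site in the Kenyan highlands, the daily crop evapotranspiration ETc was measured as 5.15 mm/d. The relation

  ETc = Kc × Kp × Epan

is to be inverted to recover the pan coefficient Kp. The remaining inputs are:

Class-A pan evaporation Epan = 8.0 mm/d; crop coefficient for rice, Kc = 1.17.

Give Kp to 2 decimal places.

ETc = Kc × Kp × Epan  ⇒  Kp = ETc / (Kc × Epan)
Kp = 5.15 / (1.17 × 8.0) = 5.15 / 9.360 = 0.5502

0.55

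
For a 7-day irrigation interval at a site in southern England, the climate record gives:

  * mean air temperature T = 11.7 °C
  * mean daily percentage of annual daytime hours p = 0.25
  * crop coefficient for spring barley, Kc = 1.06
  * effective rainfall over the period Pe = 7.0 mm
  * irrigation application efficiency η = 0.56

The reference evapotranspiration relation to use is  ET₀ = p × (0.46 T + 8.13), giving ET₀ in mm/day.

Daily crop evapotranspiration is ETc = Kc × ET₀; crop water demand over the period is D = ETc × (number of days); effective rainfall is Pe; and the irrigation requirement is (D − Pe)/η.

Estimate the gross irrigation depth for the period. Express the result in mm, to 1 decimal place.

ET₀ = 0.25 × (0.46 × 11.7 + 8.13) = 0.25 × 13.512 = 3.3780 mm/d
ETc = Kc × ET₀ = 1.06 × 3.3780 = 3.5807 mm/d
Crop demand D = ETc × 7 d = 3.5807 × 7 = 25.065 mm
D − Pe = 25.065 − 7.0 = 18.065 mm
Gross irrigation = 18.065 / 0.56 = 32.259 mm

32.3 mm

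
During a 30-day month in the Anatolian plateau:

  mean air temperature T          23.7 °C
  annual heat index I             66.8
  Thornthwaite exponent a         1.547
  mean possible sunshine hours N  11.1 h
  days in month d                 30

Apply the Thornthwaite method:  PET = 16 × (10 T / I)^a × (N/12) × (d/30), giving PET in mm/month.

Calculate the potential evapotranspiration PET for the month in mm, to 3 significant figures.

10T/I = 10 × 23.7 / 66.8 = 3.5479
(10T/I)^a = 3.5479^1.547 = 7.0926
Uncorrected PET = 16 × 7.0926 = 113.482 mm
Correction = (N/12)(d/30) = (11.1/12)(30/30) = 0.9250
PET = 113.482 × 0.9250 = 104.971 mm/month

105 mm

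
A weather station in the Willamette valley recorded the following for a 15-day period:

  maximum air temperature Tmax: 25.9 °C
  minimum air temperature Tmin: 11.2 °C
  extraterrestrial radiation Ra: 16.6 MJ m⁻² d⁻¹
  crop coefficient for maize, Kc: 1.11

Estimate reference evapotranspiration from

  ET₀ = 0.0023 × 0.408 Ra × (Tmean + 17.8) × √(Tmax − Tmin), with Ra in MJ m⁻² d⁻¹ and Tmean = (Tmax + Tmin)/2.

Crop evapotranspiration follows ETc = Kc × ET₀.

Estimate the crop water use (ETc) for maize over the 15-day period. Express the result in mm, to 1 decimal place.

Tmean = (25.9 + 11.2)/2 = 18.55 °C
0.408 Ra = 0.408 × 16.6 = 6.7728 mm/d equivalent
ET₀ = 0.0023 × 6.7728 × (18.55 + 17.8) × √14.7 = 0.0023 × 6.7728 × 36.35 × 3.8341 = 2.1710 mm/d
ETc = Kc × ET₀ = 1.11 × 2.1710 = 2.4098 mm/d
Over 15 days: 2.4098 × 15 = 36.147 mm

36.1 mm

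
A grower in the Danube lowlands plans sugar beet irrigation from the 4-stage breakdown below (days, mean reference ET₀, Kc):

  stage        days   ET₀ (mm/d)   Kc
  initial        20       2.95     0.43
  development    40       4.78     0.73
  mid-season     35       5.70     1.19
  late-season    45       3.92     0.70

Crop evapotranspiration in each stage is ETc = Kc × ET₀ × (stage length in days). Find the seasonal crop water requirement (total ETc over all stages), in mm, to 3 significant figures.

526 mm

initial: 0.43 × 2.95 × 20 = 25.37 mm
development: 0.73 × 4.78 × 40 = 139.58 mm
mid-season: 1.19 × 5.70 × 35 = 237.41 mm
late-season: 0.70 × 3.92 × 45 = 123.48 mm
Seasonal total = 525.84 mm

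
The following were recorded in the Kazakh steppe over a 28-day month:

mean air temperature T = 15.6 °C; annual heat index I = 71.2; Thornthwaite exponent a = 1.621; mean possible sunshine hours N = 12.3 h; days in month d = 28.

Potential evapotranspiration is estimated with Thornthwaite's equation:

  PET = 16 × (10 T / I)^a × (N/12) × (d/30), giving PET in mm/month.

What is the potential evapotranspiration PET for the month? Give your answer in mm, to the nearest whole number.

10T/I = 10 × 15.6 / 71.2 = 2.1910
(10T/I)^a = 2.1910^1.621 = 3.5660
Uncorrected PET = 16 × 3.5660 = 57.056 mm
Correction = (N/12)(d/30) = (12.3/12)(28/30) = 0.9567
PET = 57.056 × 0.9567 = 54.585 mm/month

55 mm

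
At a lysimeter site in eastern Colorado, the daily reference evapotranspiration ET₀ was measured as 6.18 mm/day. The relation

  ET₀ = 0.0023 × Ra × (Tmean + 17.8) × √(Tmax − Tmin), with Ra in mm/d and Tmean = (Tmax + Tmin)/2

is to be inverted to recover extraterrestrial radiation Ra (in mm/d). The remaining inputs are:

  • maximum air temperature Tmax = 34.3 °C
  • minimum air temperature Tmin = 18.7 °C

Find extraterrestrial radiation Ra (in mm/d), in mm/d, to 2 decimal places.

Tmean = 26.50 °C; √ΔT = 3.9497
Ra = ET₀ / [0.0023 × (Tmean+17.8) × √ΔT] = 6.18 / (0.0023 × 44.30 × 3.9497) = 15.357 mm/d

15.36 mm/d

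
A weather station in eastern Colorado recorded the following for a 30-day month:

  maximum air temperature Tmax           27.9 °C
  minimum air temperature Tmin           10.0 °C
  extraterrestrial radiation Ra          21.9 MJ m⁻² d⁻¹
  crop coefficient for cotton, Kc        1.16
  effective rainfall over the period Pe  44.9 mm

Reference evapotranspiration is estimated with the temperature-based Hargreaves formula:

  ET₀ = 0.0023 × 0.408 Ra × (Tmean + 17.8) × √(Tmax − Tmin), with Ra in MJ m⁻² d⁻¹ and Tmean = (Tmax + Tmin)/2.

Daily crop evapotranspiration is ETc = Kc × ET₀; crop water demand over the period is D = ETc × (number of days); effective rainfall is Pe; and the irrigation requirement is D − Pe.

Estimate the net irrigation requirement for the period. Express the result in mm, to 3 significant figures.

Tmean = (27.9 + 10.0)/2 = 18.95 °C
0.408 Ra = 0.408 × 21.9 = 8.9352 mm/d equivalent
ET₀ = 0.0023 × 8.9352 × (18.95 + 17.8) × √17.9 = 0.0023 × 8.9352 × 36.75 × 4.2308 = 3.1953 mm/d
ETc = Kc × ET₀ = 1.16 × 3.1953 = 3.7065 mm/d
Crop demand D = ETc × 30 d = 3.7065 × 30 = 111.195 mm
D − Pe = 111.195 − 44.9 = 66.295 mm

66.3 mm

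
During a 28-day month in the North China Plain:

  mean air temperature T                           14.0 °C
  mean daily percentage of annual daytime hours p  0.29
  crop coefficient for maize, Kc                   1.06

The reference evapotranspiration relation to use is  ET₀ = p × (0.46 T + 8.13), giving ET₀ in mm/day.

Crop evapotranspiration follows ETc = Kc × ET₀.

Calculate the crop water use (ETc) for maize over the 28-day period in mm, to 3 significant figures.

ET₀ = 0.29 × (0.46 × 14.0 + 8.13) = 0.29 × 14.570 = 4.2253 mm/d
ETc = Kc × ET₀ = 1.06 × 4.2253 = 4.4788 mm/d
Over 28 days: 4.4788 × 28 = 125.406 mm

125 mm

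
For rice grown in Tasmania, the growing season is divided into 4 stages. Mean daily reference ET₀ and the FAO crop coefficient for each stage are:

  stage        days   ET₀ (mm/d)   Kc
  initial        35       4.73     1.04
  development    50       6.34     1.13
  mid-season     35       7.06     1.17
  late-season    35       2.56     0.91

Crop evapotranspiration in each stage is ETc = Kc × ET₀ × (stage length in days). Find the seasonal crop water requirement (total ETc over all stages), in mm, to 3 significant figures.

901 mm

initial: 1.04 × 4.73 × 35 = 172.17 mm
development: 1.13 × 6.34 × 50 = 358.21 mm
mid-season: 1.17 × 7.06 × 35 = 289.11 mm
late-season: 0.91 × 2.56 × 35 = 81.54 mm
Seasonal total = 901.03 mm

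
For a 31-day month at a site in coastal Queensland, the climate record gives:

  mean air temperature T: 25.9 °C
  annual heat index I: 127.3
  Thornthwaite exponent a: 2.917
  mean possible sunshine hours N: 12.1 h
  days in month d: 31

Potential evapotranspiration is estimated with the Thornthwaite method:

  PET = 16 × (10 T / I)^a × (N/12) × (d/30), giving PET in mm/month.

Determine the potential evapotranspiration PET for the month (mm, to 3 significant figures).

132 mm

10T/I = 10 × 25.9 / 127.3 = 2.0346
(10T/I)^a = 2.0346^2.917 = 7.9402
Uncorrected PET = 16 × 7.9402 = 127.043 mm
Correction = (N/12)(d/30) = (12.1/12)(31/30) = 1.0419
PET = 127.043 × 1.0419 = 132.366 mm/month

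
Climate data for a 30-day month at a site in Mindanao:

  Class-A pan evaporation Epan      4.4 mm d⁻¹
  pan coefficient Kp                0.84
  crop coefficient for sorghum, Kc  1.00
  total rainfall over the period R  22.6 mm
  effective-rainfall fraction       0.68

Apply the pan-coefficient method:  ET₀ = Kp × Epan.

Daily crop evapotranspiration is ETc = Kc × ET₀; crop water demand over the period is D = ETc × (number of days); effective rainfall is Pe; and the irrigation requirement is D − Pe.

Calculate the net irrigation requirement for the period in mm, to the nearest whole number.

ET₀ = 0.84 × 4.4 = 3.6960 mm/d
ETc = Kc × ET₀ = 1.00 × 3.6960 = 3.6960 mm/d
Crop demand D = ETc × 30 d = 3.6960 × 30 = 110.880 mm
Pe = 0.68 × 22.6 = 15.368 mm
D − Pe = 110.880 − 15.368 = 95.512 mm

96 mm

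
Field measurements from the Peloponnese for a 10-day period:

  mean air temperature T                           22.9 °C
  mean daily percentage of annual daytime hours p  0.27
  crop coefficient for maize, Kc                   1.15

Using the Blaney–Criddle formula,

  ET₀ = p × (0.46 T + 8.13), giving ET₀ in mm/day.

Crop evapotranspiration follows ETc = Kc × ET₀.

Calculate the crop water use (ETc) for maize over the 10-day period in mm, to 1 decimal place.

ET₀ = 0.27 × (0.46 × 22.9 + 8.13) = 0.27 × 18.664 = 5.0393 mm/d
ETc = Kc × ET₀ = 1.15 × 5.0393 = 5.7952 mm/d
Over 10 days: 5.7952 × 10 = 57.952 mm

58.0 mm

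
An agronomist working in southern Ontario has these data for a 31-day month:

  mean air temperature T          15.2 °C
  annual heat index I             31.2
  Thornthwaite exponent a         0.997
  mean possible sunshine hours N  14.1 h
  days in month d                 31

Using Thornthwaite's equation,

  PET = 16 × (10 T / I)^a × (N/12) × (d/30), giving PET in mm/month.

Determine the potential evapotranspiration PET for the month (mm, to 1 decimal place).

94.2 mm

10T/I = 10 × 15.2 / 31.2 = 4.8718
(10T/I)^a = 4.8718^0.997 = 4.8487
Uncorrected PET = 16 × 4.8487 = 77.579 mm
Correction = (N/12)(d/30) = (14.1/12)(31/30) = 1.2142
PET = 77.579 × 1.2142 = 94.196 mm/month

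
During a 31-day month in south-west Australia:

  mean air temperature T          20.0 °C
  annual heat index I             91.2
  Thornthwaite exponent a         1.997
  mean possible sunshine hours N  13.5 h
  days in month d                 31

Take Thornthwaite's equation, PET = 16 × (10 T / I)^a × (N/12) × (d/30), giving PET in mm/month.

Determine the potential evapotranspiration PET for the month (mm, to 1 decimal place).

89.2 mm

10T/I = 10 × 20.0 / 91.2 = 2.1930
(10T/I)^a = 2.1930^1.997 = 4.7979
Uncorrected PET = 16 × 4.7979 = 76.766 mm
Correction = (N/12)(d/30) = (13.5/12)(31/30) = 1.1625
PET = 76.766 × 1.1625 = 89.240 mm/month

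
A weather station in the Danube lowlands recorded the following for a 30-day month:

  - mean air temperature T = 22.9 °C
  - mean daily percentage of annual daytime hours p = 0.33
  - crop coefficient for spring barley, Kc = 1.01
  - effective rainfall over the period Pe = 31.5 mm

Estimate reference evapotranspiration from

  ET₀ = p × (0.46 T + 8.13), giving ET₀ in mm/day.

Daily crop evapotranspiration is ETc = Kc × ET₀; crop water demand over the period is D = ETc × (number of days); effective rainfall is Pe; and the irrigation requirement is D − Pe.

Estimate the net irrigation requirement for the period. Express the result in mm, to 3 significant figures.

ET₀ = 0.33 × (0.46 × 22.9 + 8.13) = 0.33 × 18.664 = 6.1591 mm/d
ETc = Kc × ET₀ = 1.01 × 6.1591 = 6.2207 mm/d
Crop demand D = ETc × 30 d = 6.2207 × 30 = 186.621 mm
D − Pe = 186.621 − 31.5 = 155.121 mm

155 mm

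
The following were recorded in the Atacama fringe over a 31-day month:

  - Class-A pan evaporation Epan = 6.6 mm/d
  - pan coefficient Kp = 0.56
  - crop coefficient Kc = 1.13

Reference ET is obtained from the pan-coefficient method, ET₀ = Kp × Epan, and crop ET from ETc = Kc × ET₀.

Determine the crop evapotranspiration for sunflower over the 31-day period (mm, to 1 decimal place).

ET₀ = 0.56 × 6.6 = 3.6960 mm/d
ETc = Kc × ET₀ = 1.13 × 3.6960 = 4.1765 mm/d
Over 31 days: 4.1765 × 31 = 129.472 mm

129.5 mm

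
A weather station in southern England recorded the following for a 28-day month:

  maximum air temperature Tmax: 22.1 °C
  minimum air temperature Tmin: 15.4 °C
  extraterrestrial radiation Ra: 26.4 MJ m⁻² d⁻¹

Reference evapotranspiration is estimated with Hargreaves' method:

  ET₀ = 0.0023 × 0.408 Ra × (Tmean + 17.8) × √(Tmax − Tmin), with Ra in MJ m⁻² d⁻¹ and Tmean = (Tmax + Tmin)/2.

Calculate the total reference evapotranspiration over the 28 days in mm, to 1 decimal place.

65.6 mm

Tmean = (22.1 + 15.4)/2 = 18.75 °C
0.408 Ra = 0.408 × 26.4 = 10.7712 mm/d equivalent
ET₀ = 0.0023 × 10.7712 × (18.75 + 17.8) × √6.7 = 0.0023 × 10.7712 × 36.55 × 2.5884 = 2.3437 mm/d
Over 28 days: 2.3437 × 28 = 65.624 mm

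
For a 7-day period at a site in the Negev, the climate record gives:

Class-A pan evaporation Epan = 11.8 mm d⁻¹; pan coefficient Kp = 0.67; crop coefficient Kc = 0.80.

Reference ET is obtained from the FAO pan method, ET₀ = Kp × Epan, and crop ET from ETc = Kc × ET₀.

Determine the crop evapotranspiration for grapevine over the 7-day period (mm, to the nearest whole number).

ET₀ = 0.67 × 11.8 = 7.9060 mm/d
ETc = Kc × ET₀ = 0.80 × 7.9060 = 6.3248 mm/d
Over 7 days: 6.3248 × 7 = 44.274 mm

44 mm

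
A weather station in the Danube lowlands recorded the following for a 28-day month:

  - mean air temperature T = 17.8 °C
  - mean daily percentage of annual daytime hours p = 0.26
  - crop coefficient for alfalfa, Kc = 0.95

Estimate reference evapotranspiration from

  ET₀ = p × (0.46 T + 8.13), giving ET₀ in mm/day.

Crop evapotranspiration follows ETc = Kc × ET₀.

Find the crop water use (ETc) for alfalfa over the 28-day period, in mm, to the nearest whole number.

ET₀ = 0.26 × (0.46 × 17.8 + 8.13) = 0.26 × 16.318 = 4.2427 mm/d
ETc = Kc × ET₀ = 0.95 × 4.2427 = 4.0306 mm/d
Over 28 days: 4.0306 × 28 = 112.857 mm

113 mm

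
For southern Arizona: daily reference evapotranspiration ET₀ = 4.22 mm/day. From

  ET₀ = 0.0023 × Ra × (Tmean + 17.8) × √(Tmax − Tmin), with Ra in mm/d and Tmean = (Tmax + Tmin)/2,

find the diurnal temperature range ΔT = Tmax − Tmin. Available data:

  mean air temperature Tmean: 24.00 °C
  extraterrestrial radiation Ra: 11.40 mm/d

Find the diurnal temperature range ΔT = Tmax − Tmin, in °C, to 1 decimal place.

√ΔT = ET₀ / [0.0023 × Ra × (Tmean+17.8)] = 4.22 / (0.0023 × 11.40 × 41.80) = 3.8504
ΔT = 3.8504² = 14.826 °C

14.8 °C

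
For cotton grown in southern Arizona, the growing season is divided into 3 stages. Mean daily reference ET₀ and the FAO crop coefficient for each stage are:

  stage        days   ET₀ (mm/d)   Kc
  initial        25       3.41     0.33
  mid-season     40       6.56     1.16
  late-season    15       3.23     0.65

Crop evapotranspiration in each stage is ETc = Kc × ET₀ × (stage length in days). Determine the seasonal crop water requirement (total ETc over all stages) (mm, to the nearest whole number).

364 mm

initial: 0.33 × 3.41 × 25 = 28.13 mm
mid-season: 1.16 × 6.56 × 40 = 304.38 mm
late-season: 0.65 × 3.23 × 15 = 31.49 mm
Seasonal total = 364.00 mm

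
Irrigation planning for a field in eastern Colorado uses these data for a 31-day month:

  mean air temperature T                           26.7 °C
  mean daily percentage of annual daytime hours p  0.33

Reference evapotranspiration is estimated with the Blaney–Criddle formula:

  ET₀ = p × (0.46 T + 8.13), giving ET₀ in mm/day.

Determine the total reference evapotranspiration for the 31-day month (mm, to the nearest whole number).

209 mm

ET₀ = 0.33 × (0.46 × 26.7 + 8.13) = 0.33 × 20.412 = 6.7360 mm/d
Monthly total = 6.7360 × 31 = 208.816 mm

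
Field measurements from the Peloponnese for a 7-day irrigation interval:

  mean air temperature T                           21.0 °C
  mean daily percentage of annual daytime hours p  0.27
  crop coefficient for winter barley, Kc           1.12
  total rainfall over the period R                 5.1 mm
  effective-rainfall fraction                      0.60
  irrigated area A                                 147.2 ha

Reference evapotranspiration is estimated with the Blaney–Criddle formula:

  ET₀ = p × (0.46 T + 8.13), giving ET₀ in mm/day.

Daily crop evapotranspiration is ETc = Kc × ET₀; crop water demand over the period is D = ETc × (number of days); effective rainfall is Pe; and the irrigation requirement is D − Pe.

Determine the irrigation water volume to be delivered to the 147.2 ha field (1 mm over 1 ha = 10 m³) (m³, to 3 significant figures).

ET₀ = 0.27 × (0.46 × 21.0 + 8.13) = 0.27 × 17.790 = 4.8033 mm/d
ETc = Kc × ET₀ = 1.12 × 4.8033 = 5.3797 mm/d
Crop demand D = ETc × 7 d = 5.3797 × 7 = 37.658 mm
Pe = 0.60 × 5.1 = 3.060 mm
D − Pe = 37.658 − 3.060 = 34.598 mm
Volume = 34.598 mm × 147.2 ha × 10 = 50928.3 m³

50900 m³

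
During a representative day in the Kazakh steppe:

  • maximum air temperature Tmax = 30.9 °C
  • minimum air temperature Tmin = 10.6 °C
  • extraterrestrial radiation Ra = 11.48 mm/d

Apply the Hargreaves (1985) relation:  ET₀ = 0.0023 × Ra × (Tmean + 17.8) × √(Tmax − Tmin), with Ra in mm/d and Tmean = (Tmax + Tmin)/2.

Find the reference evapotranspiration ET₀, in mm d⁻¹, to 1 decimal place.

Tmean = (30.9 + 10.6)/2 = 20.75 °C
ET₀ = 0.0023 × 11.48 × (20.75 + 17.8) × √20.3 = 0.0023 × 11.48 × 38.55 × 4.5056 = 4.5861 mm/d

4.6 mm d⁻¹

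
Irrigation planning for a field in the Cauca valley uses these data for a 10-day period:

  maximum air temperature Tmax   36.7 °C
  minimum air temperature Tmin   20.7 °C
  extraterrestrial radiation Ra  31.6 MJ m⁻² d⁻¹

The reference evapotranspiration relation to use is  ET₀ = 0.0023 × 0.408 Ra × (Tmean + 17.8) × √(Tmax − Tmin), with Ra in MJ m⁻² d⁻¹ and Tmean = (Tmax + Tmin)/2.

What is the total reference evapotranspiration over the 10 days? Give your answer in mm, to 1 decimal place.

55.2 mm

Tmean = (36.7 + 20.7)/2 = 28.70 °C
0.408 Ra = 0.408 × 31.6 = 12.8928 mm/d equivalent
ET₀ = 0.0023 × 12.8928 × (28.70 + 17.8) × √16.0 = 0.0023 × 12.8928 × 46.50 × 4.0000 = 5.5155 mm/d
Over 10 days: 5.5155 × 10 = 55.155 mm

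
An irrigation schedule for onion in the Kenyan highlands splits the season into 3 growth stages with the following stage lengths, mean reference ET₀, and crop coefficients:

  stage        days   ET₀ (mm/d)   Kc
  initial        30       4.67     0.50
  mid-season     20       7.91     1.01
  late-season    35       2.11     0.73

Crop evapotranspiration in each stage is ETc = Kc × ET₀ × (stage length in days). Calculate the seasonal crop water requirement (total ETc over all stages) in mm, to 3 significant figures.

initial: 0.50 × 4.67 × 30 = 70.05 mm
mid-season: 1.01 × 7.91 × 20 = 159.78 mm
late-season: 0.73 × 2.11 × 35 = 53.91 mm
Seasonal total = 283.74 mm

284 mm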